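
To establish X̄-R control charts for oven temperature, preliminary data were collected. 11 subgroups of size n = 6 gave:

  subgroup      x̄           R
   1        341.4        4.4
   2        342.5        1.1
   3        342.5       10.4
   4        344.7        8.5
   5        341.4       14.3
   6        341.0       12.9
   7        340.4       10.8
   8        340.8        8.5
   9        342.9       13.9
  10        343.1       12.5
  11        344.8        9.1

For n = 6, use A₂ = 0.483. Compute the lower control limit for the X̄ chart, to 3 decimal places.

337.646

X̄̄ = (341.4 + 342.5 + 342.5 + 344.7 + 341.4 + 341.0 + 340.4 + 340.8 + 342.9 + 343.1 + 344.8) / 11 = 3765.5000 / 11 = 342.3182
R̄ = (4.4 + 1.1 + 10.4 + 8.5 + 14.3 + 12.9 + 10.8 + 8.5 + 13.9 + 12.5 + 9.1) / 11 = 106.4000 / 11 = 9.6727
LCL = X̄̄ − A₂·R̄ = 342.3182 − 0.483 × 9.6727 = 337.6463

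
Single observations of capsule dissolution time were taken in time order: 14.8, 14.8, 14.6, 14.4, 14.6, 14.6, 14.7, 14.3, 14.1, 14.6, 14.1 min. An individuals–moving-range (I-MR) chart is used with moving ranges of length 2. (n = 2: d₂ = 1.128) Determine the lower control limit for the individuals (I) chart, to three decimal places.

13.897

X̄ = (14.8 + 14.8 + 14.6 + 14.4 + 14.6 + 14.6 + 14.7 + 14.3 + 14.1 + 14.6 + 14.1) / 11 = 14.5091
Moving ranges: 0.0, 0.2, 0.2, 0.2, 0.0, 0.1, 0.4, 0.2, 0.5, 0.5; M̄R̄ = 2.3000 / 10 = 0.2300
LCL = X̄ − 3·M̄R̄/d₂ = 14.5091 − 3 × 0.2300 / 1.128 = 13.8974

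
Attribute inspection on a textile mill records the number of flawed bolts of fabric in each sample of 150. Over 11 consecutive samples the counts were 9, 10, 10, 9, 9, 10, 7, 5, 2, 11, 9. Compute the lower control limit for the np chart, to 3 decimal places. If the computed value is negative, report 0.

0.000

p̄ = Σdᵢ / (k·n) = 91 / (11 × 150) = 0.05515
LCL = np̄ − 3·√(np̄(1−p̄)) = 8.2727 − 3 × 2.7958 = -0.1147 → 0 (negative, so LCL = 0)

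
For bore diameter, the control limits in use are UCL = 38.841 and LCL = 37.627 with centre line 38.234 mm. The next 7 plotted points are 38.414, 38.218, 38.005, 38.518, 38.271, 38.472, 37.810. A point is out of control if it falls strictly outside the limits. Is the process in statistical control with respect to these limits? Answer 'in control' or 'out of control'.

All 7 points lie within [37.627, 38.841].

in control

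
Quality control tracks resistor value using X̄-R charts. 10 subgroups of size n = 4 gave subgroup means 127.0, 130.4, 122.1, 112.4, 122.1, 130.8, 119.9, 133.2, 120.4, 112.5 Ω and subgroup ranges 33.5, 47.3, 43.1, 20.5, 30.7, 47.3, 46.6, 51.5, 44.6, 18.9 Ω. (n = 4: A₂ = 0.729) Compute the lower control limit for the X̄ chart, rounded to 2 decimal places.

95.09

X̄̄ = (127.0 + 130.4 + 122.1 + 112.4 + 122.1 + 130.8 + 119.9 + 133.2 + 120.4 + 112.5) / 10 = 1230.8000 / 10 = 123.0800
R̄ = (33.5 + 47.3 + 43.1 + 20.5 + 30.7 + 47.3 + 46.6 + 51.5 + 44.6 + 18.9) / 10 = 384.0000 / 10 = 38.4000
LCL = X̄̄ − A₂·R̄ = 123.0800 − 0.729 × 38.4000 = 95.0864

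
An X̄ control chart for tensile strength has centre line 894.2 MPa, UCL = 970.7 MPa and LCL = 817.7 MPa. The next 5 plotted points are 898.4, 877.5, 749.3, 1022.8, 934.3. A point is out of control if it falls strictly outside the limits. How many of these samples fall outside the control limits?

Compare each point to [817.7, 970.7]: sample 3 = 749.3 < LCL; sample 4 = 1022.8 > UCL.

2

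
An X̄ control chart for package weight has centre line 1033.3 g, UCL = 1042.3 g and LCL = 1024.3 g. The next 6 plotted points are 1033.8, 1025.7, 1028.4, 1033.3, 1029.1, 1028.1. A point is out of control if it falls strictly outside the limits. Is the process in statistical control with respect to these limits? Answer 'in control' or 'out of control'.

in control

All 6 points lie within [1024.3, 1042.3].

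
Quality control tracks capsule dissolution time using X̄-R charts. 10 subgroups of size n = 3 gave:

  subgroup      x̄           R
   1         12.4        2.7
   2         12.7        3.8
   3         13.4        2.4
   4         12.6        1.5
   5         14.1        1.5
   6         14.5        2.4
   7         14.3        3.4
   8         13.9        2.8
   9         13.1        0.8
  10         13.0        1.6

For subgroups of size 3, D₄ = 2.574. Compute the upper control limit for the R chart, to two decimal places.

R̄ = (2.7 + 3.8 + 2.4 + 1.5 + 1.5 + 2.4 + 3.4 + 2.8 + 0.8 + 1.6) / 10 = 22.9000 / 10 = 2.2900
UCL_R = D₄·R̄ = 2.574 × 2.2900 = 5.8945

5.89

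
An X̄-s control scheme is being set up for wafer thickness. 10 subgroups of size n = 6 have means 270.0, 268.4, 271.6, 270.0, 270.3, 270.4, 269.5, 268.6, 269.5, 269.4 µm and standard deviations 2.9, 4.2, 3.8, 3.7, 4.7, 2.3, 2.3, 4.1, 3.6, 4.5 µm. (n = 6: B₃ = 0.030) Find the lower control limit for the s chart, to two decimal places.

0.11

s̄ = (2.9 + 4.2 + 3.8 + 3.7 + 4.7 + 2.3 + 2.3 + 4.1 + 3.6 + 4.5) / 10 = 3.6100
LCL_s = B₃·s̄ = 0.030 × 3.6100 = 0.1083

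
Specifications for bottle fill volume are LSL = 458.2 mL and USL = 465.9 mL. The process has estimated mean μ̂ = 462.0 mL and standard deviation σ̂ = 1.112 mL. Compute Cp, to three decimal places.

1.154

Cp = (USL − LSL) / (6σ̂) = (465.9 − 458.2) / (6 × 1.112) = 7.7000 / 6.6720 = 1.1541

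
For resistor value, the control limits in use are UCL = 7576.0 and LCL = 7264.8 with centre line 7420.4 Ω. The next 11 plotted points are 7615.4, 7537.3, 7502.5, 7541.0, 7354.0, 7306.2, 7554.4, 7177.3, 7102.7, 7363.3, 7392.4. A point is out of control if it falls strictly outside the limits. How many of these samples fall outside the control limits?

3

Compare each point to [7264.8, 7576.0]: sample 1 = 7615.4 > UCL; sample 8 = 7177.3 < LCL; sample 9 = 7102.7 < LCL.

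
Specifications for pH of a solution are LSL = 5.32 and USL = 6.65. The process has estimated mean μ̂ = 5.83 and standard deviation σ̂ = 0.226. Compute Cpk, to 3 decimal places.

Cpu = (USL − μ̂) / (3σ̂) = (6.65 − 5.83) / (3 × 0.226) = 1.2094; Cpl = (μ̂ − LSL) / (3σ̂) = (5.83 − 5.32) / (3 × 0.226) = 0.7522; Cpk = min(Cpu, Cpl) = 0.7522

0.752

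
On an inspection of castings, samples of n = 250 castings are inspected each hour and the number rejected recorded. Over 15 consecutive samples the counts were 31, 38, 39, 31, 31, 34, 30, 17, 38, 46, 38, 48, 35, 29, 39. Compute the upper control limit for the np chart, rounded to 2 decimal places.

p̄ = Σdᵢ / (k·n) = 524 / (15 × 250) = 0.13973
UCL = np̄ + 3·√(np̄(1−p̄)) = 34.9333 + 3 × √(34.9333×0.86027) = 34.9333 + 3 × 5.4820 = 51.3792

51.38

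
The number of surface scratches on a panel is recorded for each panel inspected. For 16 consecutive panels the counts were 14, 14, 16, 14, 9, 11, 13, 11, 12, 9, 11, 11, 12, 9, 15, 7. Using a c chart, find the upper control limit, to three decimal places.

c̄ = (14 + 14 + 16 + 14 + 9 + 11 + 13 + 11 + 12 + 9 + 11 + 11 + 12 + 9 + 15 + 7) / 16 = 188 / 16 = 11.7500
UCL = c̄ + 3√c̄ = 11.7500 + 3 × √11.7500 = 11.7500 + 3 × 3.4278 = 22.0335

22.033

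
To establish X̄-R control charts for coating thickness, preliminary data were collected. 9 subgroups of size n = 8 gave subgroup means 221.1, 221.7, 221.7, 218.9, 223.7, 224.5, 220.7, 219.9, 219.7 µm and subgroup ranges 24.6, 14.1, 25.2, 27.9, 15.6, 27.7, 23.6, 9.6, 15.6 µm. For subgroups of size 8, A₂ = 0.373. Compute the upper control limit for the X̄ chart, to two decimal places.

228.94

X̄̄ = (221.1 + 221.7 + 221.7 + 218.9 + 223.7 + 224.5 + 220.7 + 219.9 + 219.7) / 9 = 1991.9000 / 9 = 221.3222
R̄ = (24.6 + 14.1 + 25.2 + 27.9 + 15.6 + 27.7 + 23.6 + 9.6 + 15.6) / 9 = 183.9000 / 9 = 20.4333
UCL = X̄̄ + A₂·R̄ = 221.3222 + 0.373 × 20.4333 = 228.9439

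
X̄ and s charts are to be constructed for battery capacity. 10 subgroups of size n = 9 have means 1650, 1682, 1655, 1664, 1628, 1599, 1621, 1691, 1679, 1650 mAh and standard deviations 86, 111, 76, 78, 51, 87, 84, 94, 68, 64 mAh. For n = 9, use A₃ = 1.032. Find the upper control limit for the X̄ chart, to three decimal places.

X̄̄ = (1650 + 1682 + 1655 + 1664 + 1628 + 1599 + 1621 + 1691 + 1679 + 1650) / 10 = 1651.9000
s̄ = (86 + 111 + 76 + 78 + 51 + 87 + 84 + 94 + 68 + 64) / 10 = 79.9000
UCL = X̄̄ + A₃·s̄ = 1651.9000 + 1.032 × 79.9000 = 1734.3568

1734.357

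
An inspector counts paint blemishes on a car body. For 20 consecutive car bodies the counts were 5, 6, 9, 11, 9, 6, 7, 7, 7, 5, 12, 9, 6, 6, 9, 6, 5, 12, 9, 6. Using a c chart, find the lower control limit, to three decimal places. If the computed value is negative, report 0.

0.000

c̄ = (5 + 6 + 9 + 11 + 9 + 6 + 7 + 7 + 7 + 5 + 12 + 9 + 6 + 6 + 9 + 6 + 5 + 12 + 9 + 6) / 20 = 152 / 20 = 7.6000
LCL = c̄ − 3√c̄ = 7.6000 − 3 × 2.7568 = -0.6704 → 0 (cannot be negative)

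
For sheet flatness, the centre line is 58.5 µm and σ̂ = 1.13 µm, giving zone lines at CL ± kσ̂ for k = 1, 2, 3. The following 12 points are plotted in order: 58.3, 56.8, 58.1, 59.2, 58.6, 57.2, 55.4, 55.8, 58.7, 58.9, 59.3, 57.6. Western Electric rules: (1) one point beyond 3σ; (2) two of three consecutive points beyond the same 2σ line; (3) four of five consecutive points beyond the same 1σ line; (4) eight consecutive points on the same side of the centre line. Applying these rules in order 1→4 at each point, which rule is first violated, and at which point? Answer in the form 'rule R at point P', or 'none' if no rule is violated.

Zone of each point (C = within 1σ̂, B = 1σ̂–2σ̂, A = 2σ̂–3σ̂, * = beyond 3σ̂; sign = side of CL): 1:-C, 2:-B, 3:-C, 4:+C, 5:+C, 6:-B, 7:-A, 8:-A, 9:+C, 10:+C, 11:+C, 12:-C
Rule 2 (two of three consecutive points beyond the same 2σ limit) is satisfied at point 8.

rule 2 at point 8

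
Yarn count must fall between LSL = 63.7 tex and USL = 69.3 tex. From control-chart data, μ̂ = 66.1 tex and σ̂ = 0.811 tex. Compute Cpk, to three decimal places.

0.986

Cpu = (USL − μ̂) / (3σ̂) = (69.3 − 66.1) / (3 × 0.811) = 1.3152; Cpl = (μ̂ − LSL) / (3σ̂) = (66.1 − 63.7) / (3 × 0.811) = 0.9864; Cpk = min(Cpu, Cpl) = 0.9864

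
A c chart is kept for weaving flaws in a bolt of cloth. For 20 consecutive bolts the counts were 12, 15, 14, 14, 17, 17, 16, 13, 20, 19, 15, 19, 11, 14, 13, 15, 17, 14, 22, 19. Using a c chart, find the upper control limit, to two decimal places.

27.72

c̄ = (12 + 15 + 14 + 14 + 17 + 17 + 16 + 13 + 20 + 19 + 15 + 19 + 11 + 14 + 13 + 15 + 17 + 14 + 22 + 19) / 20 = 316 / 20 = 15.8000
UCL = c̄ + 3√c̄ = 15.8000 + 3 × √15.8000 = 15.8000 + 3 × 3.9749 = 27.7248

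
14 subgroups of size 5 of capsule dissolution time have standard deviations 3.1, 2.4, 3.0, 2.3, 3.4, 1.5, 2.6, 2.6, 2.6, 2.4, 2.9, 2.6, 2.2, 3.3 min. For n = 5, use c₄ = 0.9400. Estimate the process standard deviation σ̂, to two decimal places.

2.80

s̄ = (3.1 + 2.4 + 3.0 + 2.3 + 3.4 + 1.5 + 2.6 + 2.6 + 2.6 + 2.4 + 2.9 + 2.6 + 2.2 + 3.3) / 14 = 2.6357
σ̂ = s̄ / c₄ = 2.6357 / 0.9400 = 2.8040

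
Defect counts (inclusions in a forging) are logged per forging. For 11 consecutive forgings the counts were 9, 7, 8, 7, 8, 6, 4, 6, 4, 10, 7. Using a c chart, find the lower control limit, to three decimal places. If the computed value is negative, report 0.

0.000

c̄ = (9 + 7 + 8 + 7 + 8 + 6 + 4 + 6 + 4 + 10 + 7) / 11 = 76 / 11 = 6.9091
LCL = c̄ − 3√c̄ = 6.9091 − 3 × 2.6285 = -0.9765 → 0 (cannot be negative)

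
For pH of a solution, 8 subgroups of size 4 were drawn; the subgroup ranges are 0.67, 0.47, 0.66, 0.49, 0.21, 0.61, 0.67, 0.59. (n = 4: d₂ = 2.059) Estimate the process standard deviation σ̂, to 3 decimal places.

R̄ = (0.67 + 0.47 + 0.66 + 0.49 + 0.21 + 0.61 + 0.67 + 0.59) / 8 = 0.5463
σ̂ = R̄ / d₂ = 0.5463 / 2.059 = 0.2653

0.265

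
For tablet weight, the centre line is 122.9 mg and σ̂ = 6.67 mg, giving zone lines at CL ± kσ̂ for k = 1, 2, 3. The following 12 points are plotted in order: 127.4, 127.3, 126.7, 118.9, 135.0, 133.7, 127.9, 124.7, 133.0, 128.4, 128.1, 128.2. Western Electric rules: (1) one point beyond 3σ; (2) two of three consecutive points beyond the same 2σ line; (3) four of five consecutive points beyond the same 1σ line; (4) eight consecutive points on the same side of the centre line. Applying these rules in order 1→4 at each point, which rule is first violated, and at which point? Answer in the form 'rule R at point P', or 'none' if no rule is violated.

rule 4 at point 12

Zone of each point (C = within 1σ̂, B = 1σ̂–2σ̂, A = 2σ̂–3σ̂, * = beyond 3σ̂; sign = side of CL): 1:+C, 2:+C, 3:+C, 4:-C, 5:+B, 6:+B, 7:+C, 8:+C, 9:+B, 10:+C, 11:+C, 12:+C
Rule 4 (eight consecutive points on the same side of the centre line) is satisfied at point 12.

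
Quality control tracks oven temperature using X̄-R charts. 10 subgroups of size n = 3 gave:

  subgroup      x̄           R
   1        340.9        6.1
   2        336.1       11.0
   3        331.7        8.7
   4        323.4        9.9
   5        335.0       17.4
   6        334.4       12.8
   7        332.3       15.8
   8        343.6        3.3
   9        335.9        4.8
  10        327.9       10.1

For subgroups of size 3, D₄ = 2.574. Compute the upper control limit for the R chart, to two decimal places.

25.71

R̄ = (6.1 + 11.0 + 8.7 + 9.9 + 17.4 + 12.8 + 15.8 + 3.3 + 4.8 + 10.1) / 10 = 99.9000 / 10 = 9.9900
UCL_R = D₄·R̄ = 2.574 × 9.9900 = 25.7143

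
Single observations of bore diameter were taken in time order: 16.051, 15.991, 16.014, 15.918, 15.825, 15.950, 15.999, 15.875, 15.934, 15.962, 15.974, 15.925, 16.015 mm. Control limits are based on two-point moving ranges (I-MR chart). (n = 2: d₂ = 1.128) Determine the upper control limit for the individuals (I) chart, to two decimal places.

16.14

X̄ = (16.051 + 15.991 + 16.014 + 15.918 + 15.825 + 15.950 + 15.999 + 15.875 + 15.934 + 15.962 + 15.974 + 15.925 + 16.015) / 13 = 15.9564
Moving ranges: 0.060, 0.023, 0.096, 0.093, 0.125, 0.049, 0.124, 0.059, 0.028, 0.012, 0.049, 0.090; M̄R̄ = 0.8080 / 12 = 0.0673
UCL = X̄ + 3·M̄R̄/d₂ = 15.9564 + 3 × 0.0673 / 1.128 = 16.1355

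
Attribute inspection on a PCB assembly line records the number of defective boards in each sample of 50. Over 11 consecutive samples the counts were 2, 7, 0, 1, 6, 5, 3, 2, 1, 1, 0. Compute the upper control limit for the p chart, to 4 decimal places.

0.1442

p̄ = Σdᵢ / (k·n) = 28 / (11 × 50) = 0.05091
UCL = p̄ + 3·√(p̄(1−p̄)/n) = 0.05091 + 3 × √(0.05091×0.94909/50) = 0.05091 + 3 × 0.03109 = 0.14417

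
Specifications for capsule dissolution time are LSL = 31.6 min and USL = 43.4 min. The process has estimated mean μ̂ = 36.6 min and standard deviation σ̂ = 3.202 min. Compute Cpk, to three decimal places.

Cpu = (USL − μ̂) / (3σ̂) = (43.4 − 36.6) / (3 × 3.202) = 0.7079; Cpl = (μ̂ − LSL) / (3σ̂) = (36.6 − 31.6) / (3 × 3.202) = 0.5205; Cpk = min(Cpu, Cpl) = 0.5205

0.521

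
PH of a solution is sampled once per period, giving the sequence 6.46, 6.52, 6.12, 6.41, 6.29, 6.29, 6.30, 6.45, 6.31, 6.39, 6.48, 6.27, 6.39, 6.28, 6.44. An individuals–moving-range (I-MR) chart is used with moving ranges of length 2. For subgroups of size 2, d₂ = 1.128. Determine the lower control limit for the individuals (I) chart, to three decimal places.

5.991

X̄ = (6.46 + 6.52 + 6.12 + 6.41 + 6.29 + 6.29 + 6.30 + 6.45 + 6.31 + 6.39 + 6.48 + 6.27 + 6.39 + 6.28 + 6.44) / 15 = 6.3600
Moving ranges: 0.06, 0.40, 0.29, 0.12, 0.00, 0.01, 0.15, 0.14, 0.08, 0.09, 0.21, 0.12, 0.11, 0.16; M̄R̄ = 1.9400 / 14 = 0.1386
LCL = X̄ − 3·M̄R̄/d₂ = 6.3600 − 3 × 0.1386 / 1.128 = 5.9915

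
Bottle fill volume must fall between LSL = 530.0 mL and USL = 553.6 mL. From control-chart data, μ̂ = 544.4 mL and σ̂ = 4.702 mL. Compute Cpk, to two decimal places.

Cpu = (USL − μ̂) / (3σ̂) = (553.6 − 544.4) / (3 × 4.702) = 0.6522; Cpl = (μ̂ − LSL) / (3σ̂) = (544.4 − 530.0) / (3 × 4.702) = 1.0208; Cpk = min(Cpu, Cpl) = 0.6522

0.65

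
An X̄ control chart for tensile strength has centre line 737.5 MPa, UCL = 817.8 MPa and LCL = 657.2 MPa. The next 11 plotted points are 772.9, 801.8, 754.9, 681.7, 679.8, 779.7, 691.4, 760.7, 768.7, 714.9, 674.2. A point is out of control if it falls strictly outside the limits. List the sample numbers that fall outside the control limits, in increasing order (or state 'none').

none

All 11 points lie within [657.2, 817.8].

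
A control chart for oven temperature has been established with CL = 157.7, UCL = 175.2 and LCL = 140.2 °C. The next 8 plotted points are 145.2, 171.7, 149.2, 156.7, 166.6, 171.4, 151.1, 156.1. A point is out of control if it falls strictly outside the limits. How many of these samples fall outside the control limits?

All 8 points lie within [140.2, 175.2].

0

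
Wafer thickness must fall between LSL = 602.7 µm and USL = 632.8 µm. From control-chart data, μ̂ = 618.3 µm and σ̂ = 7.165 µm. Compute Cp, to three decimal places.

Cp = (USL − LSL) / (6σ̂) = (632.8 − 602.7) / (6 × 7.165) = 30.1000 / 42.9900 = 0.7002

0.700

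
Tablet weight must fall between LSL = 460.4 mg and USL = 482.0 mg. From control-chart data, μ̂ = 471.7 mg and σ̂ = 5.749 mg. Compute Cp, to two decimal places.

Cp = (USL − LSL) / (6σ̂) = (482.0 − 460.4) / (6 × 5.749) = 21.6000 / 34.4940 = 0.6262

0.63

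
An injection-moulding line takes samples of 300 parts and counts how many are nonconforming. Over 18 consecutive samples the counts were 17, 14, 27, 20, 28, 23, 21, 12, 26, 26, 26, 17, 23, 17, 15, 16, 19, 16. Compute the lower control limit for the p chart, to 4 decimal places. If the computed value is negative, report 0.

0.0239

p̄ = Σdᵢ / (k·n) = 363 / (18 × 300) = 0.06722
LCL = p̄ − 3·√(p̄(1−p̄)/n) = 0.06722 − 3 × 0.01446 = 0.02385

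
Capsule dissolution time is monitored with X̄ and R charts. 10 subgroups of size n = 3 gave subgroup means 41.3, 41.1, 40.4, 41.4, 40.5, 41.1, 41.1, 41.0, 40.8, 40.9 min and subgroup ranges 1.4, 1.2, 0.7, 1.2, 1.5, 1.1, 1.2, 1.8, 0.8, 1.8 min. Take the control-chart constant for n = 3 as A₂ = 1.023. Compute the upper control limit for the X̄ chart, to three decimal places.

42.259

X̄̄ = (41.3 + 41.1 + 40.4 + 41.4 + 40.5 + 41.1 + 41.1 + 41.0 + 40.8 + 40.9) / 10 = 409.6000 / 10 = 40.9600
R̄ = (1.4 + 1.2 + 0.7 + 1.2 + 1.5 + 1.1 + 1.2 + 1.8 + 0.8 + 1.8) / 10 = 12.7000 / 10 = 1.2700
UCL = X̄̄ + A₂·R̄ = 40.9600 + 1.023 × 1.2700 = 42.2592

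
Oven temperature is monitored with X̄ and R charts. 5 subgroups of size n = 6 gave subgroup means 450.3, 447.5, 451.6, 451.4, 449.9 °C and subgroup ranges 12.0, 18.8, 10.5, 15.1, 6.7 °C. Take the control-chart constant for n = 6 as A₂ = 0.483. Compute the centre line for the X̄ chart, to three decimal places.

450.140

X̄̄ = (450.3 + 447.5 + 451.6 + 451.4 + 449.9) / 5 = 2250.7000 / 5 = 450.1400
CL = X̄̄ = 450.1400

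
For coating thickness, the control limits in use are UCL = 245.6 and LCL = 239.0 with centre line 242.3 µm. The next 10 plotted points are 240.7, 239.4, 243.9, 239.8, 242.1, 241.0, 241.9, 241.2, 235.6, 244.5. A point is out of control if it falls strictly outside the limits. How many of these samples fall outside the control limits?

Compare each point to [239.0, 245.6]: sample 9 = 235.6 < LCL.

1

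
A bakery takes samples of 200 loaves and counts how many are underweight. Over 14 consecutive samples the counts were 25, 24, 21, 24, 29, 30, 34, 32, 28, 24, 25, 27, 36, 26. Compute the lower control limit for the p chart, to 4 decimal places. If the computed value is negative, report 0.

0.0644

p̄ = Σdᵢ / (k·n) = 385 / (14 × 200) = 0.13750
LCL = p̄ − 3·√(p̄(1−p̄)/n) = 0.13750 − 3 × 0.02435 = 0.06445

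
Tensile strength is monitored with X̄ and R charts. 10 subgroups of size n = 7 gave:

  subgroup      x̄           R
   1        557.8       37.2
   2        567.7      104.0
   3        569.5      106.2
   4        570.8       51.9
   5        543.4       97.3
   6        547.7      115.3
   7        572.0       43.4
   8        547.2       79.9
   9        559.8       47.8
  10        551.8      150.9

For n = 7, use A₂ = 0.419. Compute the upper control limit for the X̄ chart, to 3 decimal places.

593.710

X̄̄ = (557.8 + 567.7 + 569.5 + 570.8 + 543.4 + 547.7 + 572.0 + 547.2 + 559.8 + 551.8) / 10 = 5587.7000 / 10 = 558.7700
R̄ = (37.2 + 104.0 + 106.2 + 51.9 + 97.3 + 115.3 + 43.4 + 79.9 + 47.8 + 150.9) / 10 = 833.9000 / 10 = 83.3900
UCL = X̄̄ + A₂·R̄ = 558.7700 + 0.419 × 83.3900 = 593.7104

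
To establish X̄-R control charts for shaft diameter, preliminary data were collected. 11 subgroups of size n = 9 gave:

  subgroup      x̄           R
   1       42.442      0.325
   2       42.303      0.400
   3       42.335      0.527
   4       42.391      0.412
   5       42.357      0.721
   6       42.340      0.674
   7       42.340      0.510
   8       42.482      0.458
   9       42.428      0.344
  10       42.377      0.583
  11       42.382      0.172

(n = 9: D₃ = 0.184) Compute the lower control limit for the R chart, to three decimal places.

0.086

R̄ = (0.325 + 0.400 + 0.527 + 0.412 + 0.721 + 0.674 + 0.510 + 0.458 + 0.344 + 0.583 + 0.172) / 11 = 5.1260 / 11 = 0.4660
LCL_R = D₃·R̄ = 0.184 × 0.4660 = 0.0857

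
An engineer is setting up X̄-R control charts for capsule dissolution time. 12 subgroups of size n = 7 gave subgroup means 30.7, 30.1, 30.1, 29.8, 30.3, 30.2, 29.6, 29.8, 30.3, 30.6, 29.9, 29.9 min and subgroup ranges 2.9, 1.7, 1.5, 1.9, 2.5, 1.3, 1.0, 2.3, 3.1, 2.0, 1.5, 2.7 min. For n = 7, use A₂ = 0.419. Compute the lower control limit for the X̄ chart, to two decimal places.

X̄̄ = (30.7 + 30.1 + 30.1 + 29.8 + 30.3 + 30.2 + 29.6 + 29.8 + 30.3 + 30.6 + 29.9 + 29.9) / 12 = 361.3000 / 12 = 30.1083
R̄ = (2.9 + 1.7 + 1.5 + 1.9 + 2.5 + 1.3 + 1.0 + 2.3 + 3.1 + 2.0 + 1.5 + 2.7) / 12 = 24.4000 / 12 = 2.0333
LCL = X̄̄ − A₂·R̄ = 30.1083 − 0.419 × 2.0333 = 29.2564

29.26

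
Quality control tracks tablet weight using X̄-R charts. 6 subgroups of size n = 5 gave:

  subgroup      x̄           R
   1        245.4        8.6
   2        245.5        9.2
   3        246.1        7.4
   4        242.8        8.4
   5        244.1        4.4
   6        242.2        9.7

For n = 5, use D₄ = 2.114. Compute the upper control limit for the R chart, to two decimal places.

16.81

R̄ = (8.6 + 9.2 + 7.4 + 8.4 + 4.4 + 9.7) / 6 = 47.7000 / 6 = 7.9500
UCL_R = D₄·R̄ = 2.114 × 7.9500 = 16.8063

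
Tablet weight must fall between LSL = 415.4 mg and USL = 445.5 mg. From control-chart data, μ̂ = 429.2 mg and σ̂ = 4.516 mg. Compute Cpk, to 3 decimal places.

Cpu = (USL − μ̂) / (3σ̂) = (445.5 − 429.2) / (3 × 4.516) = 1.2031; Cpl = (μ̂ − LSL) / (3σ̂) = (429.2 − 415.4) / (3 × 4.516) = 1.0186; Cpk = min(Cpu, Cpl) = 1.0186

1.019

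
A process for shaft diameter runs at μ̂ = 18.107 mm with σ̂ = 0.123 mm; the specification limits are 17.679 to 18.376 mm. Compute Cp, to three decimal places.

Cp = (USL − LSL) / (6σ̂) = (18.376 − 17.679) / (6 × 0.123) = 0.6970 / 0.7380 = 0.9444

0.944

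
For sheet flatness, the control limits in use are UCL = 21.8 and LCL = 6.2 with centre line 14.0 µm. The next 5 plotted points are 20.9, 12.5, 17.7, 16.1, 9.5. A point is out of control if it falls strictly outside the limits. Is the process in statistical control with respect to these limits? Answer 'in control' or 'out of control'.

All 5 points lie within [6.2, 21.8].

in control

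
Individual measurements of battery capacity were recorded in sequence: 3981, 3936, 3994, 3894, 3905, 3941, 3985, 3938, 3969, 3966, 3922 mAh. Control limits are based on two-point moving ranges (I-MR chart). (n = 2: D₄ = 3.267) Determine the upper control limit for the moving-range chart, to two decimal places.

136.89

Moving ranges: 45, 58, 100, 11, 36, 44, 47, 31, 3, 44; M̄R̄ = 419.0000 / 10 = 41.9000
UCL_MR = D₄·M̄R̄ = 3.267 × 41.9000 = 136.8873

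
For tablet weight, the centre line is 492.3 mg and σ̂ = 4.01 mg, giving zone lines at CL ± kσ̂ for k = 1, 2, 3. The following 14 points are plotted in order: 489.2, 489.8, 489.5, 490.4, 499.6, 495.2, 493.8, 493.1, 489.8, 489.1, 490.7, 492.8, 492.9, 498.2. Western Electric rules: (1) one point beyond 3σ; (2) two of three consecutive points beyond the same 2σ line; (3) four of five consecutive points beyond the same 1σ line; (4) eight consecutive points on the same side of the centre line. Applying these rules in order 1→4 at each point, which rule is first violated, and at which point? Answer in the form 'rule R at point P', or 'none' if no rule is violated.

Zone of each point (C = within 1σ̂, B = 1σ̂–2σ̂, A = 2σ̂–3σ̂, * = beyond 3σ̂; sign = side of CL): 1:-C, 2:-C, 3:-C, 4:-C, 5:+B, 6:+C, 7:+C, 8:+C, 9:-C, 10:-C, 11:-C, 12:+C, 13:+C, 14:+B
No rule fires across all 14 points.

none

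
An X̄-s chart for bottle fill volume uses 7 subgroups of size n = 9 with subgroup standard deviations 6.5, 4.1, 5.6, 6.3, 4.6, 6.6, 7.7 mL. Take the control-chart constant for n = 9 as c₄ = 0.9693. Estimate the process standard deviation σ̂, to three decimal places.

6.102

s̄ = (6.5 + 4.1 + 5.6 + 6.3 + 4.6 + 6.6 + 7.7) / 7 = 5.9143
σ̂ = s̄ / c₄ = 5.9143 / 0.9693 = 6.1016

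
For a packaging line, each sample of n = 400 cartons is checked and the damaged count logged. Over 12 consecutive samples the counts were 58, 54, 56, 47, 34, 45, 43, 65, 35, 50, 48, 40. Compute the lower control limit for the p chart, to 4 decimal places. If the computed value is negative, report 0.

0.0711

p̄ = Σdᵢ / (k·n) = 575 / (12 × 400) = 0.11979
LCL = p̄ − 3·√(p̄(1−p̄)/n) = 0.11979 − 3 × 0.01624 = 0.07108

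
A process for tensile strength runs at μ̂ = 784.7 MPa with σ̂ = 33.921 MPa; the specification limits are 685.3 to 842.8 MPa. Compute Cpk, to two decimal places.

0.57

Cpu = (USL − μ̂) / (3σ̂) = (842.8 − 784.7) / (3 × 33.921) = 0.5709; Cpl = (μ̂ − LSL) / (3σ̂) = (784.7 − 685.3) / (3 × 33.921) = 0.9768; Cpk = min(Cpu, Cpl) = 0.5709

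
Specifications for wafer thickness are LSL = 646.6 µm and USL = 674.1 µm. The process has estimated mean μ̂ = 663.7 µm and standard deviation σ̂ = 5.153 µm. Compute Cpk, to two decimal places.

Cpu = (USL − μ̂) / (3σ̂) = (674.1 − 663.7) / (3 × 5.153) = 0.6727; Cpl = (μ̂ − LSL) / (3σ̂) = (663.7 − 646.6) / (3 × 5.153) = 1.1062; Cpk = min(Cpu, Cpl) = 0.6727

0.67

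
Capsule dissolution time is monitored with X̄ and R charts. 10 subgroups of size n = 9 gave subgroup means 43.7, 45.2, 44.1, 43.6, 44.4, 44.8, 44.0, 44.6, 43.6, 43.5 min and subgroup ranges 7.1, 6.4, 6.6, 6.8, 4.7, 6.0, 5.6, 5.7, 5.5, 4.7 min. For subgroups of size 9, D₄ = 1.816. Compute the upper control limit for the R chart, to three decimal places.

10.733

R̄ = (7.1 + 6.4 + 6.6 + 6.8 + 4.7 + 6.0 + 5.6 + 5.7 + 5.5 + 4.7) / 10 = 59.1000 / 10 = 5.9100
UCL_R = D₄·R̄ = 1.816 × 5.9100 = 10.7326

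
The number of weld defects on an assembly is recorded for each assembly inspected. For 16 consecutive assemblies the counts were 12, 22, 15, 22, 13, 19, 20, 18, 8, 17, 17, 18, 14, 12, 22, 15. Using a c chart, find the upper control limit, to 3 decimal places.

c̄ = (12 + 22 + 15 + 22 + 13 + 19 + 20 + 18 + 8 + 17 + 17 + 18 + 14 + 12 + 22 + 15) / 16 = 264 / 16 = 16.5000
UCL = c̄ + 3√c̄ = 16.5000 + 3 × √16.5000 = 16.5000 + 3 × 4.0620 = 28.6861

28.686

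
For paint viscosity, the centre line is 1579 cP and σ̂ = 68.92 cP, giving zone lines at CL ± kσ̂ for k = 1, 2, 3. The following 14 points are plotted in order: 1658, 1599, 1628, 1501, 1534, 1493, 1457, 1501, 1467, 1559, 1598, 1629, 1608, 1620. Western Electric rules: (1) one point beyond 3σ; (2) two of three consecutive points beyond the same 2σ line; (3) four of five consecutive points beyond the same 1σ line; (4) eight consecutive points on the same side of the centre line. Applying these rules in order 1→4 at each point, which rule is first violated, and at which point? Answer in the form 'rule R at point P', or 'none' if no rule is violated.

rule 3 at point 8

Zone of each point (C = within 1σ̂, B = 1σ̂–2σ̂, A = 2σ̂–3σ̂, * = beyond 3σ̂; sign = side of CL): 1:+B, 2:+C, 3:+C, 4:-B, 5:-C, 6:-B, 7:-B, 8:-B, 9:-B, 10:-C, 11:+C, 12:+C, 13:+C, 14:+C
Rule 3 (four of five consecutive points beyond the same 1σ limit) is satisfied at point 8.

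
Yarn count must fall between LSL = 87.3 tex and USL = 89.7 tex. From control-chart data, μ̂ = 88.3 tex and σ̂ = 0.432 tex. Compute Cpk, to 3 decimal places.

Cpu = (USL − μ̂) / (3σ̂) = (89.7 − 88.3) / (3 × 0.432) = 1.0802; Cpl = (μ̂ − LSL) / (3σ̂) = (88.3 − 87.3) / (3 × 0.432) = 0.7716; Cpk = min(Cpu, Cpl) = 0.7716

0.772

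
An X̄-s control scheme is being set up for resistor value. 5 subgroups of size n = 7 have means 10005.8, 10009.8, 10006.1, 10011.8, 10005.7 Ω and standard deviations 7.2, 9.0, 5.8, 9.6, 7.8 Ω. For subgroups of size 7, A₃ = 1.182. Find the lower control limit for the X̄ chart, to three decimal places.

9998.526

X̄̄ = (10005.8 + 10009.8 + 10006.1 + 10011.8 + 10005.7) / 5 = 10007.8400
s̄ = (7.2 + 9.0 + 5.8 + 9.6 + 7.8) / 5 = 7.8800
LCL = X̄̄ − A₃·s̄ = 10007.8400 − 1.182 × 7.8800 = 9998.5258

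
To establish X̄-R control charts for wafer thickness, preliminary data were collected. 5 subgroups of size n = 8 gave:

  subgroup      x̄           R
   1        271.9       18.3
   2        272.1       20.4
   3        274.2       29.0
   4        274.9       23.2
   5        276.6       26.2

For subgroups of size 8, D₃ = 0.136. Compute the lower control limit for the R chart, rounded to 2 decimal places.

R̄ = (18.3 + 20.4 + 29.0 + 23.2 + 26.2) / 5 = 117.1000 / 5 = 23.4200
LCL_R = D₃·R̄ = 0.136 × 23.4200 = 3.1851

3.19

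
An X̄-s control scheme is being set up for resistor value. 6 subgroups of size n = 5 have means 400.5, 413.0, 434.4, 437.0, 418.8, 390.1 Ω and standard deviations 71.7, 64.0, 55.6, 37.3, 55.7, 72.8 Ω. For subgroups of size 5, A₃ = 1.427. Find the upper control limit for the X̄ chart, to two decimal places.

X̄̄ = (400.5 + 413.0 + 434.4 + 437.0 + 418.8 + 390.1) / 6 = 415.6333
s̄ = (71.7 + 64.0 + 55.6 + 37.3 + 55.7 + 72.8) / 6 = 59.5167
UCL = X̄̄ + A₃·s̄ = 415.6333 + 1.427 × 59.5167 = 500.5636

500.56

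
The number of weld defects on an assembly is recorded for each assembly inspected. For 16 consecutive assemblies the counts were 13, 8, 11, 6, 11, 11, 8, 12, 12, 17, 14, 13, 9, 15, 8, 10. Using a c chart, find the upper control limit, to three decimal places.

21.131

c̄ = (13 + 8 + 11 + 6 + 11 + 11 + 8 + 12 + 12 + 17 + 14 + 13 + 9 + 15 + 8 + 10) / 16 = 178 / 16 = 11.1250
UCL = c̄ + 3√c̄ = 11.1250 + 3 × √11.1250 = 11.1250 + 3 × 3.3354 = 21.1312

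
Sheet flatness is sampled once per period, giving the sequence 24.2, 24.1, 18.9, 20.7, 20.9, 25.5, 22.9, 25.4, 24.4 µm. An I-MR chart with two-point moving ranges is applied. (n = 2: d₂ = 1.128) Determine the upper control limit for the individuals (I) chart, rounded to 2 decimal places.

X̄ = (24.2 + 24.1 + 18.9 + 20.7 + 20.9 + 25.5 + 22.9 + 25.4 + 24.4) / 9 = 23.0000
Moving ranges: 0.1, 5.2, 1.8, 0.2, 4.6, 2.6, 2.5, 1.0; M̄R̄ = 18.0000 / 8 = 2.2500
UCL = X̄ + 3·M̄R̄/d₂ = 23.0000 + 3 × 2.2500 / 1.128 = 28.9840

28.98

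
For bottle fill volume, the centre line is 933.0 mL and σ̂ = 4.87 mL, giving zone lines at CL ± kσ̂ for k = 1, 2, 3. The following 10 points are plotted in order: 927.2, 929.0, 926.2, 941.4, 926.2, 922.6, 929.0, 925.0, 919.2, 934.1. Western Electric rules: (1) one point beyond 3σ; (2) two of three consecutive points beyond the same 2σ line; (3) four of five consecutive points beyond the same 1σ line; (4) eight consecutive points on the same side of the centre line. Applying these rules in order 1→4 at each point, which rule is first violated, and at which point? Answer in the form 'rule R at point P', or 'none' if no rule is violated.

Zone of each point (C = within 1σ̂, B = 1σ̂–2σ̂, A = 2σ̂–3σ̂, * = beyond 3σ̂; sign = side of CL): 1:-B, 2:-C, 3:-B, 4:+B, 5:-B, 6:-A, 7:-C, 8:-B, 9:-A, 10:+C
Rule 3 (four of five consecutive points beyond the same 1σ limit) is satisfied at point 9.

rule 3 at point 9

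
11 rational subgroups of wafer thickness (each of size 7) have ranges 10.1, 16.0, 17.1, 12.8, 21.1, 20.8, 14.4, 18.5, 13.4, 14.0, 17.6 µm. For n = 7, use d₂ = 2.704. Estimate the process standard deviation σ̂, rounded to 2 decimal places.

5.91

R̄ = (10.1 + 16.0 + 17.1 + 12.8 + 21.1 + 20.8 + 14.4 + 18.5 + 13.4 + 14.0 + 17.6) / 11 = 15.9818
σ̂ = R̄ / d₂ = 15.9818 / 2.704 = 5.9104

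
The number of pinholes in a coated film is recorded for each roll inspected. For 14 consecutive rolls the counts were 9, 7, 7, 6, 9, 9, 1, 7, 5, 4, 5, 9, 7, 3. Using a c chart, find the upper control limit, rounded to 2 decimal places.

13.81

c̄ = (9 + 7 + 7 + 6 + 9 + 9 + 1 + 7 + 5 + 4 + 5 + 9 + 7 + 3) / 14 = 88 / 14 = 6.2857
UCL = c̄ + 3√c̄ = 6.2857 + 3 × √6.2857 = 6.2857 + 3 × 2.5071 = 13.8071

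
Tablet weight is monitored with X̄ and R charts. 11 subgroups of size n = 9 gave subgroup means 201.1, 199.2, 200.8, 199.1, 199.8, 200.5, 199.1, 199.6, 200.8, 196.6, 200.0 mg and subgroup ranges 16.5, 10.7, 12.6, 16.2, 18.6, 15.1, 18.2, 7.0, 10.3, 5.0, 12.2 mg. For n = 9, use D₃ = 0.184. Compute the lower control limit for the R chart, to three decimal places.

2.382

R̄ = (16.5 + 10.7 + 12.6 + 16.2 + 18.6 + 15.1 + 18.2 + 7.0 + 10.3 + 5.0 + 12.2) / 11 = 142.4000 / 11 = 12.9455
LCL_R = D₃·R̄ = 0.184 × 12.9455 = 2.3820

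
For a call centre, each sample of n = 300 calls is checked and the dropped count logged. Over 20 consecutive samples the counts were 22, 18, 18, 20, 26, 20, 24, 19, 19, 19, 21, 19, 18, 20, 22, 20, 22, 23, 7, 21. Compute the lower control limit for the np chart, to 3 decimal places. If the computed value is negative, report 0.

p̄ = Σdᵢ / (k·n) = 398 / (20 × 300) = 0.06633
LCL = np̄ − 3·√(np̄(1−p̄)) = 19.9000 − 3 × 4.3104 = 6.9687

6.969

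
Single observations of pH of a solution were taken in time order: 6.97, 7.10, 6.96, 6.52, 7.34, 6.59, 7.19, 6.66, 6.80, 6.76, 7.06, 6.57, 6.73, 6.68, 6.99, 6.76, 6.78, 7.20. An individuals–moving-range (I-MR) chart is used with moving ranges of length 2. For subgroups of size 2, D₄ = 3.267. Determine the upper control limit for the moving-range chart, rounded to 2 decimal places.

1.07

Moving ranges: 0.13, 0.14, 0.44, 0.82, 0.75, 0.60, 0.53, 0.14, 0.04, 0.30, 0.49, 0.16, 0.05, 0.31, 0.23, 0.02, 0.42; M̄R̄ = 5.5700 / 17 = 0.3276
UCL_MR = D₄·M̄R̄ = 3.267 × 0.3276 = 1.0704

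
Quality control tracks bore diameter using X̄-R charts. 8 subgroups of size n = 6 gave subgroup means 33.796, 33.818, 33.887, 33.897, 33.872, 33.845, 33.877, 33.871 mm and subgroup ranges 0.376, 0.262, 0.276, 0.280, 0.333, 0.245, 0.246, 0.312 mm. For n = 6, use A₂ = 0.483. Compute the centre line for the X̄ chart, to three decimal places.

X̄̄ = (33.796 + 33.818 + 33.887 + 33.897 + 33.872 + 33.845 + 33.877 + 33.871) / 8 = 270.8630 / 8 = 33.8579
CL = X̄̄ = 33.8579

33.858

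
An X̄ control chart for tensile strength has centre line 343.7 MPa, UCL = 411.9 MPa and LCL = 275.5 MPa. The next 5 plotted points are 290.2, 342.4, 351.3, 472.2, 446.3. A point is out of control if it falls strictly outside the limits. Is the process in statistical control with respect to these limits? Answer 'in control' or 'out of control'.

Compare each point to [275.5, 411.9]: sample 4 = 472.2 > UCL; sample 5 = 446.3 > UCL.

out of control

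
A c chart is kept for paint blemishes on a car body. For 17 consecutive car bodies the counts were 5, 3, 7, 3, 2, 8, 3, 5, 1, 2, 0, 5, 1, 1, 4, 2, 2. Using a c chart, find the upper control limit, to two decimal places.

8.52

c̄ = (5 + 3 + 7 + 3 + 2 + 8 + 3 + 5 + 1 + 2 + 0 + 5 + 1 + 1 + 4 + 2 + 2) / 17 = 54 / 17 = 3.1765
UCL = c̄ + 3√c̄ = 3.1765 + 3 × √3.1765 = 3.1765 + 3 × 1.7823 = 8.5233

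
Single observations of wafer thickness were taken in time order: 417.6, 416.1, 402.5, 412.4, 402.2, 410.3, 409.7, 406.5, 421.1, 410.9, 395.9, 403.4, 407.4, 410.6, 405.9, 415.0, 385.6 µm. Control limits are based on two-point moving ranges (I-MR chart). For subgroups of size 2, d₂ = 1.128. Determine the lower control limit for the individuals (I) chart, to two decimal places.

383.76

X̄ = (417.6 + 416.1 + 402.5 + 412.4 + 402.2 + 410.3 + 409.7 + 406.5 + 421.1 + 410.9 + 395.9 + 403.4 + 407.4 + 410.6 + 405.9 + 415.0 + 385.6) / 17 = 407.8294
Moving ranges: 1.5, 13.6, 9.9, 10.2, 8.1, 0.6, 3.2, 14.6, 10.2, 15.0, 7.5, 4.0, 3.2, 4.7, 9.1, 29.4; M̄R̄ = 144.8000 / 16 = 9.0500
LCL = X̄ − 3·M̄R̄/d₂ = 407.8294 − 3 × 9.0500 / 1.128 = 383.7603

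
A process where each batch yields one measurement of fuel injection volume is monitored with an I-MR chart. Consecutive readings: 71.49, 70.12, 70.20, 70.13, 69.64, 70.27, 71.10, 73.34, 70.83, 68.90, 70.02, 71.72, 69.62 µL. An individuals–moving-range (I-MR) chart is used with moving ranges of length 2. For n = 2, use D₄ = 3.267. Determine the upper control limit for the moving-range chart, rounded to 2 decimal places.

Moving ranges: 1.37, 0.08, 0.07, 0.49, 0.63, 0.83, 2.24, 2.51, 1.93, 1.12, 1.70, 2.10; M̄R̄ = 15.0700 / 12 = 1.2558
UCL_MR = D₄·M̄R̄ = 3.267 × 1.2558 = 4.1028

4.10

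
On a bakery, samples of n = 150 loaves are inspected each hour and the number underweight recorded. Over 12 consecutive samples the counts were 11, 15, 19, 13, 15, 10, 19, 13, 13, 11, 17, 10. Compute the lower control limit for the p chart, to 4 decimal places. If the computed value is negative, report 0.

p̄ = Σdᵢ / (k·n) = 166 / (12 × 150) = 0.09222
LCL = p̄ − 3·√(p̄(1−p̄)/n) = 0.09222 − 3 × 0.02362 = 0.02135

0.0213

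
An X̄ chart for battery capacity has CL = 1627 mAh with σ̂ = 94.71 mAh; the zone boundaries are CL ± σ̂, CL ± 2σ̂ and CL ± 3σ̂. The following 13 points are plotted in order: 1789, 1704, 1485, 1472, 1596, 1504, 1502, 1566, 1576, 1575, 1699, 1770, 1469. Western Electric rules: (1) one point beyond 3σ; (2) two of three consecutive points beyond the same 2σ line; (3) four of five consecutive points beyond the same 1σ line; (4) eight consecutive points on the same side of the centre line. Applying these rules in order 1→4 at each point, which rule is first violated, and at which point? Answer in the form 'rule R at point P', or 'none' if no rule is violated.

Zone of each point (C = within 1σ̂, B = 1σ̂–2σ̂, A = 2σ̂–3σ̂, * = beyond 3σ̂; sign = side of CL): 1:+B, 2:+C, 3:-B, 4:-B, 5:-C, 6:-B, 7:-B, 8:-C, 9:-C, 10:-C, 11:+C, 12:+B, 13:-B
Rule 3 (four of five consecutive points beyond the same 1σ limit) is satisfied at point 7.

rule 3 at point 7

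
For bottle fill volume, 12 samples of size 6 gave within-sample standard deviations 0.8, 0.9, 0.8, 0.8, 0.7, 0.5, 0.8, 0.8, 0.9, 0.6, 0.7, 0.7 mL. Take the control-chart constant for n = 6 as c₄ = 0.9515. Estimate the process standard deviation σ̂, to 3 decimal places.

0.788

s̄ = (0.8 + 0.9 + 0.8 + 0.8 + 0.7 + 0.5 + 0.8 + 0.8 + 0.9 + 0.6 + 0.7 + 0.7) / 12 = 0.7500
σ̂ = s̄ / c₄ = 0.7500 / 0.9515 = 0.7882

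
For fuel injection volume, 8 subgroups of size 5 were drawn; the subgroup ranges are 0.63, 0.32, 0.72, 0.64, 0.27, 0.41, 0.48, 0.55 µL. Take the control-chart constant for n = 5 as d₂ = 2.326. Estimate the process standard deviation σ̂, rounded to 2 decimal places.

R̄ = (0.63 + 0.32 + 0.72 + 0.64 + 0.27 + 0.41 + 0.48 + 0.55) / 8 = 0.5025
σ̂ = R̄ / d₂ = 0.5025 / 2.326 = 0.2160

0.22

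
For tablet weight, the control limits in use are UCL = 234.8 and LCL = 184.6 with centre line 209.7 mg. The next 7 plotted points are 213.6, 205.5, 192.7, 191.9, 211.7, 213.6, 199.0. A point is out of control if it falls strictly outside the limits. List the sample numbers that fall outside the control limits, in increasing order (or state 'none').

All 7 points lie within [184.6, 234.8].

none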